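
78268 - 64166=14102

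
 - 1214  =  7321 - 8535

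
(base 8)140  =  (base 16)60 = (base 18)56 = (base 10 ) 96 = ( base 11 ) 88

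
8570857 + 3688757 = 12259614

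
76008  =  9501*8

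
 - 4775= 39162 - 43937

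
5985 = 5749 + 236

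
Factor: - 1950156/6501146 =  - 2^1*3^4*13^1*463^1*3250573^ ( -1) =- 975078/3250573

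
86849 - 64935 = 21914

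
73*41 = 2993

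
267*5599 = 1494933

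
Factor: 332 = 2^2 * 83^1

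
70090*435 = 30489150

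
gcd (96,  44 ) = 4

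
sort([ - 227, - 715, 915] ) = [ - 715, - 227, 915]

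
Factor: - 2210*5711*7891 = -2^1*5^1 * 13^2 *17^1*607^1*5711^1 = -99594757210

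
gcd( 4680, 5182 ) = 2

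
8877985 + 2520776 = 11398761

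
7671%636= 39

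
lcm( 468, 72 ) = 936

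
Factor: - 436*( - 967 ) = 2^2*109^1*967^1 = 421612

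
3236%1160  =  916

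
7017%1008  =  969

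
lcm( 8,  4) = 8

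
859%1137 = 859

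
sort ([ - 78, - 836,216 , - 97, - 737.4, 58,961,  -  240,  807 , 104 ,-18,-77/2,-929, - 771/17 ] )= [ - 929,-836, - 737.4,-240,  -  97, - 78,-771/17, -77/2 , - 18, 58,104 , 216, 807 , 961 ] 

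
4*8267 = 33068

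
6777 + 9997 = 16774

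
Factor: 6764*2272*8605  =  132239987840 = 2^7*5^1*19^1*71^1*89^1*1721^1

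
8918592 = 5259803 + 3658789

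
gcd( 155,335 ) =5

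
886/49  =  18 + 4/49 = 18.08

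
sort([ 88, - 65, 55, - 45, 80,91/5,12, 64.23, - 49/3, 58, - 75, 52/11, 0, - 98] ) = [ - 98,  -  75, - 65, - 45, - 49/3,0,52/11, 12 , 91/5,55,  58, 64.23,  80, 88]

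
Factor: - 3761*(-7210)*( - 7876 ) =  - 2^3*5^1*7^1*11^1 * 103^1*179^1*3761^1 = -213571995560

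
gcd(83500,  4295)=5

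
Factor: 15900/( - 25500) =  - 53/85 =- 5^(-1 )*17^( - 1) * 53^1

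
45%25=20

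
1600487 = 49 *32663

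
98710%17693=10245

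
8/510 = 4/255 = 0.02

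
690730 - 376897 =313833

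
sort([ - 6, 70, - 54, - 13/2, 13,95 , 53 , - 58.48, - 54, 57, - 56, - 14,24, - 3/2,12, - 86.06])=[-86.06, - 58.48, - 56, - 54, - 54, - 14 ,  -  13/2  , - 6,-3/2,  12,  13,24,53,  57, 70, 95]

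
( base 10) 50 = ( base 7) 101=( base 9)55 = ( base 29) 1l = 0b110010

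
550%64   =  38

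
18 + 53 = 71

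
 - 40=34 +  - 74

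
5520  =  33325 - 27805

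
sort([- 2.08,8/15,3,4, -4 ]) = [ - 4, -2.08, 8/15,3, 4 ] 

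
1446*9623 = 13914858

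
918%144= 54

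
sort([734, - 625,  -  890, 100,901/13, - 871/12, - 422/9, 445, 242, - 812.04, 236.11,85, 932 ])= [ - 890,-812.04, - 625, - 871/12, - 422/9, 901/13,85, 100, 236.11 , 242,445, 734,932]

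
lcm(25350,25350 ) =25350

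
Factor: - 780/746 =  - 390/373=-2^1* 3^1*5^1*13^1 * 373^ ( - 1 )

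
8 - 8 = 0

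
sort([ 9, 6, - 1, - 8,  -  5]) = [ - 8,-5, - 1,6,9]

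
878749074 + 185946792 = 1064695866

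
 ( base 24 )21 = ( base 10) 49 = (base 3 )1211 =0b110001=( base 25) 1O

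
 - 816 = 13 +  - 829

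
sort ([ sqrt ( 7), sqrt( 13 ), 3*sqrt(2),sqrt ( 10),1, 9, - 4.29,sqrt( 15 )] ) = [ - 4.29,1, sqrt( 7), sqrt( 10 ), sqrt( 13 ), sqrt( 15 ), 3 * sqrt ( 2 ),9 ]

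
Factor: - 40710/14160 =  - 23/8= - 2^( - 3 )*23^1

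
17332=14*1238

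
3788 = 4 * 947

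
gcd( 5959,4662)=1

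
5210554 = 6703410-1492856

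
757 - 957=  - 200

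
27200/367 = 27200/367= 74.11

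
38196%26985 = 11211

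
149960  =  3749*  40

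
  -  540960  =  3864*( - 140 ) 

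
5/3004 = 5/3004 =0.00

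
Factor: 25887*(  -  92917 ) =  - 2405342379 = -3^1*11^1*8447^1*8629^1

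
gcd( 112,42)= 14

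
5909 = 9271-3362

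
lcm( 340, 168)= 14280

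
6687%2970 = 747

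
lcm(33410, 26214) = 1703910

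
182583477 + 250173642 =432757119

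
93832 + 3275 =97107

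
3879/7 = 554 + 1/7 = 554.14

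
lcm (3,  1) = 3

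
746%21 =11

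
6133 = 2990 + 3143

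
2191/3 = 730+1/3 = 730.33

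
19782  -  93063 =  - 73281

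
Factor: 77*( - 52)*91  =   - 2^2*7^2*11^1*13^2 = -364364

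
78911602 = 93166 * 847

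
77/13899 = 77/13899 = 0.01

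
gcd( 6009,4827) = 3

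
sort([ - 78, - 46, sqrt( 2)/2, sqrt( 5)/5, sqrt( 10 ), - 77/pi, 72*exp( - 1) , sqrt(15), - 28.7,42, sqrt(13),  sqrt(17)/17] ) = [ - 78, - 46 , - 28.7, - 77/pi,sqrt(17)/17, sqrt( 5)/5, sqrt( 2)/2,  sqrt( 10), sqrt (13 ),sqrt( 15),  72*exp( - 1), 42]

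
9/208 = 9/208  =  0.04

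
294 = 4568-4274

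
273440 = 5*54688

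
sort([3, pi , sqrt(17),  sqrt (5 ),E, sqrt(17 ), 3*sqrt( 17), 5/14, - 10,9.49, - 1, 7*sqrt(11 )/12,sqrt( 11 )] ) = [ - 10, - 1, 5/14, 7 * sqrt( 11)/12, sqrt (5), E,3, pi, sqrt ( 11), sqrt( 17 ), sqrt( 17 ), 9.49, 3*sqrt( 17 )]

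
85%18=13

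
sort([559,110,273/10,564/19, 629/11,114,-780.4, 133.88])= [ - 780.4 , 273/10,564/19,629/11,110,114, 133.88, 559]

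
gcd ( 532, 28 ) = 28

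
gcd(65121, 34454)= 7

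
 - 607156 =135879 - 743035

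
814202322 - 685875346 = 128326976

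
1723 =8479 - 6756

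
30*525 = 15750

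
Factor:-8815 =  - 5^1*41^1 * 43^1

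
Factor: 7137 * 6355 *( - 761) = -34515638235 = -3^2 * 5^1*13^1*31^1*41^1* 61^1*761^1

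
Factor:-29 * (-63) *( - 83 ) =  - 151641  =  - 3^2*7^1*29^1 * 83^1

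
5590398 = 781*7158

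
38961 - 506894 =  - 467933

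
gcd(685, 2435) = 5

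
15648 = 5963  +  9685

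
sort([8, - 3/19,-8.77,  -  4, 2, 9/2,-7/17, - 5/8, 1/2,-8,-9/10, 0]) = [-8.77, - 8,- 4 ,-9/10,-5/8, - 7/17,-3/19, 0, 1/2, 2,  9/2, 8 ]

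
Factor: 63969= 3^1 * 21323^1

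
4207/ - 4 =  - 1052 + 1/4= - 1051.75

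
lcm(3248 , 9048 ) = 126672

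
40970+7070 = 48040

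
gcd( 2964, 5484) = 12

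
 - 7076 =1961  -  9037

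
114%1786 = 114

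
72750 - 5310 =67440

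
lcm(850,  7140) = 35700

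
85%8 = 5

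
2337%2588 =2337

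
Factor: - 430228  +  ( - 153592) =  - 583820 = - 2^2*5^1*29191^1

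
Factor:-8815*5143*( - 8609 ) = 390293706905  =  5^1*37^1*41^1*43^1*139^1*8609^1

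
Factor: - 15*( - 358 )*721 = 3871770 = 2^1*3^1*5^1* 7^1*103^1 * 179^1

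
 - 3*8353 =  - 25059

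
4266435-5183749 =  - 917314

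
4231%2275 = 1956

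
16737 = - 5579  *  ( - 3)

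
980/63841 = 980/63841 = 0.02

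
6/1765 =6/1765=0.00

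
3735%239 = 150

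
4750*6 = 28500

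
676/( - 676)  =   - 1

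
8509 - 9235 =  - 726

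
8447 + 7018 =15465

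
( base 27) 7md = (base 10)5710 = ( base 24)9LM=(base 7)22435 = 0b1011001001110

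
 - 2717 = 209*( - 13 )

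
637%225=187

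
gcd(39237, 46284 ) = 87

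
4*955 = 3820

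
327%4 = 3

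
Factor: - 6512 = -2^4*11^1*37^1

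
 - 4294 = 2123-6417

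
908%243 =179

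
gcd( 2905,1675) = 5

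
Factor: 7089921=3^2*787769^1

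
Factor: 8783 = 8783^1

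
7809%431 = 51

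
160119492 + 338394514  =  498514006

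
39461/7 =5637 + 2/7= 5637.29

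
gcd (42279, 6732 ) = 51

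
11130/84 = 265/2 = 132.50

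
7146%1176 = 90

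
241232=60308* 4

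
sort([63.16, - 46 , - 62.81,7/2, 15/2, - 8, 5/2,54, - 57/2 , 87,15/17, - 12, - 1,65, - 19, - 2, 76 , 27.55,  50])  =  [ - 62.81 , - 46, - 57/2,-19, - 12, - 8, - 2, - 1, 15/17, 5/2,  7/2, 15/2,27.55, 50, 54, 63.16, 65, 76, 87]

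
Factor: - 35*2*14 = - 980 = - 2^2*5^1*7^2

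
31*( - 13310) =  - 412610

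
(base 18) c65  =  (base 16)FA1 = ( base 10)4001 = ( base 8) 7641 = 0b111110100001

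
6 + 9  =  15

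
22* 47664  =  1048608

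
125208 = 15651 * 8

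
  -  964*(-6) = 5784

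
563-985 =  - 422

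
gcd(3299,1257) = 1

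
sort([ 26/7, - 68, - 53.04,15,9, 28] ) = [ - 68 , - 53.04 , 26/7 , 9,15,28]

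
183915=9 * 20435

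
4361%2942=1419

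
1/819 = 1/819 = 0.00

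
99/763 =99/763 = 0.13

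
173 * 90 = 15570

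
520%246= 28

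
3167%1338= 491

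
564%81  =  78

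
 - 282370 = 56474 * ( - 5)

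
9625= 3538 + 6087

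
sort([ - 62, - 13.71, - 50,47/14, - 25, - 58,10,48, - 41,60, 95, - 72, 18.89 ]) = [ - 72, - 62, - 58, - 50, - 41, - 25, - 13.71, 47/14 , 10,18.89, 48, 60,95 ] 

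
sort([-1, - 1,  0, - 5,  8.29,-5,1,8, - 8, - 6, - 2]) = [ - 8,-6, -5,-5, - 2,-1,- 1,0,1,  8,8.29]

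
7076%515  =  381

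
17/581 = 17/581 = 0.03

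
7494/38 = 197 +4/19 = 197.21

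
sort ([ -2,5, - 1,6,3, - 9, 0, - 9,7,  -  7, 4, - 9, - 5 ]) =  [ - 9, -9, - 9, -7, - 5,- 2, - 1,0,3,4,5 , 6,7]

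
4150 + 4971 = 9121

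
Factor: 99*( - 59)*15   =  -87615 = -3^3*5^1 * 11^1*59^1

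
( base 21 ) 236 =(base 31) UL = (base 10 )951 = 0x3b7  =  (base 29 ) 13N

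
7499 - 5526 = 1973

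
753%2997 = 753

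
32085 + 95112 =127197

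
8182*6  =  49092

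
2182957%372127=322322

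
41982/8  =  20991/4 =5247.75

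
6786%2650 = 1486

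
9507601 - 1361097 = 8146504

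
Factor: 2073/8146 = 2^(-1) * 3^1*691^1*4073^( - 1) 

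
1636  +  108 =1744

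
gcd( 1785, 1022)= 7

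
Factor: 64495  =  5^1*12899^1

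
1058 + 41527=42585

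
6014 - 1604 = 4410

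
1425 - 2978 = -1553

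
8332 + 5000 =13332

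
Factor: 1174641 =3^1*13^1*30119^1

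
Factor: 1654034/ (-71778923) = -2^1  *73^1 * 11329^1* 71778923^ ( - 1) 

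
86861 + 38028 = 124889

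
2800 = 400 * 7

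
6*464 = 2784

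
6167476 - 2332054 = 3835422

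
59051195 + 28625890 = 87677085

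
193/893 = 193/893 = 0.22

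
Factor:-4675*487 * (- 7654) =17426053150 = 2^1 * 5^2 * 11^1*17^1 * 43^1 * 89^1*487^1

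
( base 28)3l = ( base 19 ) 5a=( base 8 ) 151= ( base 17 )63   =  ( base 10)105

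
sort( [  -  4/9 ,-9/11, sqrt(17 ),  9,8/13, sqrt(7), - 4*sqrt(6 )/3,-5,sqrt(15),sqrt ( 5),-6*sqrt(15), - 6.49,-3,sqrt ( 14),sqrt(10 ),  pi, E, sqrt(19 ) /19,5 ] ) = [ - 6 * sqrt( 15 ), - 6.49,-5, - 4*sqrt ( 6 )/3, - 3, - 9/11,  -  4/9,  sqrt(19)/19, 8/13,sqrt( 5 ), sqrt( 7),E,pi,sqrt( 10),sqrt( 14 ) , sqrt(15 ), sqrt( 17 ), 5,  9]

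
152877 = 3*50959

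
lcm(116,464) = 464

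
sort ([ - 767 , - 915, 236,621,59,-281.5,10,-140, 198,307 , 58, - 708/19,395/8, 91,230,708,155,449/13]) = [  -  915,  -  767, - 281.5 ,- 140, - 708/19, 10,449/13, 395/8,58 , 59,91,155,198 , 230 , 236, 307,  621,  708] 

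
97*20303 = 1969391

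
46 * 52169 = 2399774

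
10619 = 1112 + 9507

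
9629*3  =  28887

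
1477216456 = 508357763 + 968858693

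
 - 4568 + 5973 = 1405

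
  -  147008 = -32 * 4594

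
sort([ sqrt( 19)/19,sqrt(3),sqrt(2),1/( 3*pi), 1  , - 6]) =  [ - 6,1/( 3*pi),sqrt( 19)/19, 1, sqrt(2), sqrt(3) ] 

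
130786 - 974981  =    -  844195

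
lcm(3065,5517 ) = 27585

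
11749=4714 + 7035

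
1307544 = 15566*84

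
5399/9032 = 5399/9032= 0.60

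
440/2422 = 220/1211 = 0.18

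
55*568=31240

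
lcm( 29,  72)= 2088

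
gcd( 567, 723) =3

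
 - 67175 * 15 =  - 1007625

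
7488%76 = 40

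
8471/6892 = 8471/6892 = 1.23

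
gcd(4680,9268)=4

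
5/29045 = 1/5809 = 0.00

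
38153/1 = 38153  =  38153.00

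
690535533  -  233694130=456841403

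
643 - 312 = 331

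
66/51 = 1 + 5/17 = 1.29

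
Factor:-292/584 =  - 1/2 =-  2^(  -  1)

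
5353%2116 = 1121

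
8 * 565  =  4520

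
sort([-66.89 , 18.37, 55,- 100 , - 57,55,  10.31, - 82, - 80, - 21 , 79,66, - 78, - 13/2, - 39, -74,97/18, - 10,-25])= [ - 100,-82, - 80,  -  78,-74 , - 66.89,  -  57, - 39,-25,-21, - 10 , - 13/2, 97/18, 10.31, 18.37,55, 55, 66,79]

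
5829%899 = 435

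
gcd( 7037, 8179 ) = 1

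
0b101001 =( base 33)18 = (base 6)105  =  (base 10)41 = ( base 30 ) 1B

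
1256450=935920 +320530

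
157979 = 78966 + 79013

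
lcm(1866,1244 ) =3732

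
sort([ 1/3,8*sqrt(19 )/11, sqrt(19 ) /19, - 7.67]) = [ - 7.67,  sqrt(19 ) /19, 1/3, 8*sqrt(19) /11] 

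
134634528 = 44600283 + 90034245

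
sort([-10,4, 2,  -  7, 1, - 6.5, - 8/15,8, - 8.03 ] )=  [ - 10, - 8.03, - 7, - 6.5  , - 8/15, 1, 2,4,8] 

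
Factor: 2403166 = 2^1 * 1201583^1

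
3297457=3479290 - 181833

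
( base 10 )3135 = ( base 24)5AF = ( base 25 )50A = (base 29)3l3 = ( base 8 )6077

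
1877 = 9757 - 7880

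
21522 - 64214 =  - 42692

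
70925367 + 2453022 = 73378389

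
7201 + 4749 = 11950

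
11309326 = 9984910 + 1324416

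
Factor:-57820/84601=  - 2^2 * 5^1*7^2 * 11^( - 1 ) * 59^1*7691^( - 1 )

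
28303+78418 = 106721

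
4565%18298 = 4565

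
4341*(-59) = -256119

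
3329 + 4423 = 7752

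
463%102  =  55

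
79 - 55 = 24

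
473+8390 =8863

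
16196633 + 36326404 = 52523037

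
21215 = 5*4243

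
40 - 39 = 1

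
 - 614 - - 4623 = 4009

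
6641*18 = 119538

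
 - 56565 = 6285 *( - 9 ) 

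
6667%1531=543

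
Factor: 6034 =2^1*7^1 * 431^1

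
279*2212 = 617148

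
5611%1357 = 183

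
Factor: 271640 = 2^3*5^1 *6791^1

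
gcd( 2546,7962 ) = 2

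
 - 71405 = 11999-83404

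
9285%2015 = 1225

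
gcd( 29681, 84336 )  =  1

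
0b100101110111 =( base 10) 2423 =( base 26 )3f5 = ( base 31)2G5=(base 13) 1145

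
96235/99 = 972 + 7/99 = 972.07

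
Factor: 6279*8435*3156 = 167152379940 =2^2*3^2*5^1*7^2*13^1 * 23^1*241^1*263^1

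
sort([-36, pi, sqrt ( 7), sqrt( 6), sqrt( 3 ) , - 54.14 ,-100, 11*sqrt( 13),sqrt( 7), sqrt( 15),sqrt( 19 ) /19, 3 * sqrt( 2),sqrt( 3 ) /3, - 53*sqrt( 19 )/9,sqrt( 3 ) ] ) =[-100, - 54.14,- 36,-53*sqrt ( 19 ) /9, sqrt( 19 )/19,sqrt(  3)/3,sqrt( 3), sqrt( 3 ),  sqrt(6),sqrt ( 7),sqrt(7 ), pi, sqrt (15 ), 3*sqrt( 2), 11 * sqrt( 13)]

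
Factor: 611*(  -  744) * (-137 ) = 62278008 = 2^3* 3^1*13^1*31^1*47^1*137^1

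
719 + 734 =1453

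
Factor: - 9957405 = - 3^1*5^1*663827^1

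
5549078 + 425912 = 5974990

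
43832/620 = 10958/155 = 70.70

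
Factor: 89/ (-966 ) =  - 2^( - 1)*3^( - 1)*7^ ( - 1)*23^ ( - 1 )*89^1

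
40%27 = 13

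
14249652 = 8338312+5911340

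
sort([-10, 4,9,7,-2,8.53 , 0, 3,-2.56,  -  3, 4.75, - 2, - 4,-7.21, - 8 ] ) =[ - 10,- 8,  -  7.21,-4, - 3,  -  2.56,- 2,-2,  0,3, 4, 4.75,7,8.53,  9 ]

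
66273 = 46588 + 19685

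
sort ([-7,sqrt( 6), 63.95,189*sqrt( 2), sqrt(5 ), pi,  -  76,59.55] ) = [ - 76,-7, sqrt(5)  ,  sqrt( 6),  pi, 59.55,63.95,189 * sqrt(2)] 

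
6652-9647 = - 2995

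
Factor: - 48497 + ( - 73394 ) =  - 121891 = - 7^1*11^1*1583^1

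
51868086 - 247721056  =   - 195852970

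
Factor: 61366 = 2^1*61^1*503^1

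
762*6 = 4572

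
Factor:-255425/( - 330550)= 2^( - 1 )*11^( - 1 )*17^1= 17/22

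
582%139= 26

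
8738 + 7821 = 16559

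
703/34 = 20 + 23/34  =  20.68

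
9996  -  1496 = 8500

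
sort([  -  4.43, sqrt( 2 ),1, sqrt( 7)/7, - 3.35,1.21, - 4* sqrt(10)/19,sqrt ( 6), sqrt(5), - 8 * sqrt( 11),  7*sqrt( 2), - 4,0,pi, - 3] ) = [ -8*sqrt( 11), - 4.43, - 4,- 3.35,  -  3, - 4*sqrt (10)/19,0, sqrt( 7)/7, 1, 1.21,sqrt( 2), sqrt( 5 ), sqrt ( 6 ), pi, 7*sqrt( 2 )]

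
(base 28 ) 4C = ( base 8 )174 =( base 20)64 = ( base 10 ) 124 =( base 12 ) a4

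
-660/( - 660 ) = 1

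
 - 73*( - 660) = 48180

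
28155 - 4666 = 23489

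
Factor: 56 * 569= 31864 = 2^3*7^1*569^1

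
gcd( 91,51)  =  1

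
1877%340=177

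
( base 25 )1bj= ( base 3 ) 1021001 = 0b1110010111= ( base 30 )10j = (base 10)919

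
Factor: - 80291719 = -80291719^1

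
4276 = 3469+807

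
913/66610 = 913/66610 = 0.01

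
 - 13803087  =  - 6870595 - 6932492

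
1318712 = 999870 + 318842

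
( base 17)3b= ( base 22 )2I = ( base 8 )76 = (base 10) 62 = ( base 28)26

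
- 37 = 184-221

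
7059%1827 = 1578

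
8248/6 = 1374 + 2/3 = 1374.67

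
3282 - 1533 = 1749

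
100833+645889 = 746722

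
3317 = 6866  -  3549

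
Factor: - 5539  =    -  29^1*191^1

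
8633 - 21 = 8612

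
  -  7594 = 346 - 7940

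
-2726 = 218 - 2944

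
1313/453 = 2 + 407/453 = 2.90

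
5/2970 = 1/594 = 0.00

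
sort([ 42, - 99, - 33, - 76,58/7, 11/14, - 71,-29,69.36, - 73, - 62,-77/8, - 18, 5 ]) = [ - 99,-76, - 73, - 71, - 62,- 33 , - 29, - 18 , - 77/8, 11/14, 5,58/7, 42 , 69.36] 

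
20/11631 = 20/11631 = 0.00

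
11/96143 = 11/96143 = 0.00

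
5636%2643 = 350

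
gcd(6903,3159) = 117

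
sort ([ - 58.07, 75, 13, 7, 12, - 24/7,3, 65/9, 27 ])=[ - 58.07, - 24/7, 3 , 7 , 65/9, 12,13, 27,75]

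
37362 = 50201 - 12839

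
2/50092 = 1/25046  =  0.00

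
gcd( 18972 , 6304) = 4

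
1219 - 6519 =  - 5300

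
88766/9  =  88766/9 = 9862.89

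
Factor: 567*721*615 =251416305 = 3^5 * 5^1*7^2*  41^1*103^1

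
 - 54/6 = - 9 = -  9.00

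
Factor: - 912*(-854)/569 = 2^5* 3^1*7^1*19^1  *61^1*569^( - 1)=778848/569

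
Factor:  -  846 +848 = 2^1 = 2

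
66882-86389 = -19507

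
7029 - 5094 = 1935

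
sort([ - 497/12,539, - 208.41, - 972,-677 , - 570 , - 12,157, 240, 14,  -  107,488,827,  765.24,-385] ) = [ - 972 , - 677, - 570, - 385, -208.41,-107, - 497/12, - 12, 14 , 157,240, 488,  539,765.24, 827 ]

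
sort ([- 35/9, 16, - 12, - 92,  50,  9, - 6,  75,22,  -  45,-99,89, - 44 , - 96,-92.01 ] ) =[ - 99, - 96, - 92.01, -92, - 45,-44, - 12,  -  6,  -  35/9,9, 16,  22,  50, 75,89]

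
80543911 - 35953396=44590515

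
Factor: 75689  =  75689^1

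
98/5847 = 98/5847 = 0.02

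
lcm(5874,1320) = 117480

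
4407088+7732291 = 12139379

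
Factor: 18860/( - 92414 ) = - 10/49= -2^1 * 5^1*7^ ( - 2)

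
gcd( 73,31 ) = 1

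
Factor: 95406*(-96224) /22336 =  - 143442921/349 =- 3^1*31^1*97^1*349^( - 1 ) * 15901^1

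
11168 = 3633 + 7535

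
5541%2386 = 769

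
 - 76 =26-102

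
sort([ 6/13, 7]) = [ 6/13, 7] 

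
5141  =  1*5141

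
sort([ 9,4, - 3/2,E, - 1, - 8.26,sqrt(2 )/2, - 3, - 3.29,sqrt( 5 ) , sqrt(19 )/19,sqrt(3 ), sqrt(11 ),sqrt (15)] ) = [  -  8.26, - 3.29, - 3, - 3/2 , - 1,sqrt( 19) /19, sqrt ( 2 )/2,sqrt(3 ),  sqrt(5 ),E, sqrt ( 11 ),sqrt(15 ), 4,9] 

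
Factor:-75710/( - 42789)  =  2^1*3^(- 1)*5^1*17^( - 1 )*67^1*113^1 * 839^( - 1)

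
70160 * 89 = 6244240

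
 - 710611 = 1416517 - 2127128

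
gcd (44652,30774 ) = 6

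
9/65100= 3/21700 = 0.00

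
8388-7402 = 986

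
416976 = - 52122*( - 8)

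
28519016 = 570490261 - 541971245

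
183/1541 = 183/1541 = 0.12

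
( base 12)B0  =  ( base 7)246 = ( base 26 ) 52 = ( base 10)132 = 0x84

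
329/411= 329/411 = 0.80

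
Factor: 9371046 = 2^1*3^1*17^1 * 91873^1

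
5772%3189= 2583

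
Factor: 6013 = 7^1* 859^1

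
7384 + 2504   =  9888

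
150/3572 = 75/1786 =0.04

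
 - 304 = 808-1112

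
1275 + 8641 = 9916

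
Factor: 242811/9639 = 529/21 = 3^ ( - 1)*7^( -1 )*23^2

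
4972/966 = 5+71/483  =  5.15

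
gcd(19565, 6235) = 215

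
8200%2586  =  442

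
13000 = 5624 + 7376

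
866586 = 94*9219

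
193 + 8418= 8611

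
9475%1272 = 571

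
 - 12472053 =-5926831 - 6545222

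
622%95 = 52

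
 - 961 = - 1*961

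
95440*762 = 72725280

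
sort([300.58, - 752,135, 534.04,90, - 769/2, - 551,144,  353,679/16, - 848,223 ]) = [ - 848, - 752, - 551, - 769/2, 679/16, 90,135,144,223,300.58,353,534.04 ] 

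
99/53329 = 99/53329 = 0.00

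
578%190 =8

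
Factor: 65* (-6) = - 2^1*3^1*5^1*13^1 = - 390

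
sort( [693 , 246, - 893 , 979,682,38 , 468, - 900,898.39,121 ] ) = [ -900,  -  893,38, 121, 246,468,682, 693,898.39,  979] 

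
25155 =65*387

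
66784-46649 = 20135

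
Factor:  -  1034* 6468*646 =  - 2^4*3^1 * 7^2*11^2*17^1*19^1*47^1 =-4320391152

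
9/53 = 9/53=0.17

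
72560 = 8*9070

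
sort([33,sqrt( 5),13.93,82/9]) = [sqrt( 5 ),82/9,13.93,33 ]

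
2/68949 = 2/68949 =0.00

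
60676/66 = 2758/3 = 919.33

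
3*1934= 5802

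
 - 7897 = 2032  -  9929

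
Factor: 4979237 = 883^1*5639^1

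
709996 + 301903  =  1011899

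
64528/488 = 132 + 14/61 = 132.23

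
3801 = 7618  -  3817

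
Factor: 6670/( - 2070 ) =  - 29/9 = - 3^( - 2)*29^1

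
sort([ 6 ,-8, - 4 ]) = [ - 8 ,-4, 6]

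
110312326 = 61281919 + 49030407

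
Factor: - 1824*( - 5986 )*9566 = 104446026624 =2^7 *3^1 * 19^1*41^1*73^1*4783^1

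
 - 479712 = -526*912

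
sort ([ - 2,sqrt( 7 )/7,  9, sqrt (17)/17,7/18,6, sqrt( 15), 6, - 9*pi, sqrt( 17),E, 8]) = [ - 9 * pi,-2, sqrt( 17 )/17,sqrt( 7) /7, 7/18, E,  sqrt(15 ) , sqrt( 17),6,6,8, 9 ]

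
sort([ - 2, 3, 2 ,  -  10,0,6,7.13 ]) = [-10,  -  2,0,2,3,6,  7.13 ]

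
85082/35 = 2430+32/35 = 2430.91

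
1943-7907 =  -5964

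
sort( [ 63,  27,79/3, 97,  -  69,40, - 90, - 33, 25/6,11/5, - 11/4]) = [- 90,  -  69, - 33, - 11/4,11/5,25/6,79/3,27,40, 63, 97] 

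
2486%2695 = 2486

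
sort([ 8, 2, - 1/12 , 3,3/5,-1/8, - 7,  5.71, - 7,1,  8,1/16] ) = [ - 7, - 7  , - 1/8, - 1/12,1/16,3/5,1, 2, 3,5.71,8, 8 ] 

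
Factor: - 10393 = - 19^1*547^1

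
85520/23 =3718 + 6/23 = 3718.26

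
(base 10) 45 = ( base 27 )1I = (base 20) 25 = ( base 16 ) 2d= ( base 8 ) 55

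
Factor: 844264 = 2^3*105533^1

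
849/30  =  283/10=28.30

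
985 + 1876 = 2861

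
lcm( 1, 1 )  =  1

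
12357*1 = 12357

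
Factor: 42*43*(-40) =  - 72240 = -  2^4* 3^1*5^1*7^1*43^1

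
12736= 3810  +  8926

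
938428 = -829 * (  -  1132) 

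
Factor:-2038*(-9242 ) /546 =2^1*3^(-1 )*7^(- 1) * 13^(-1)*1019^1*4621^1 = 9417598/273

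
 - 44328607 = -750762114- - 706433507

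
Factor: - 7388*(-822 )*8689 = 2^3*3^1*137^1*1847^1*8689^1  =  52767740904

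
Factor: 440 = 2^3*5^1*11^1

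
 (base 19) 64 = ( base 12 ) 9A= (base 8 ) 166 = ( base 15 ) 7D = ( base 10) 118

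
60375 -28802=31573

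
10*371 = 3710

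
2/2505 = 2/2505 = 0.00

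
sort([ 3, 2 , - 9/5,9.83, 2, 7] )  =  [ - 9/5, 2 , 2, 3,7, 9.83]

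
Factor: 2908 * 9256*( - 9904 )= - 2^9 * 13^1*89^1*619^1*727^1 = - 266580500992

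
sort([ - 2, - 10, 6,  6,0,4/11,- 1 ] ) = [- 10,  -  2, - 1,0,4/11,6,6] 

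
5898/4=2949/2 = 1474.50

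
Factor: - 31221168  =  - 2^4*3^1 * 11^1*29^1*2039^1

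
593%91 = 47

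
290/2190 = 29/219   =  0.13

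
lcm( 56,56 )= 56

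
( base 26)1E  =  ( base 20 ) 20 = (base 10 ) 40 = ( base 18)24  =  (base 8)50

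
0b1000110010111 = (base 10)4503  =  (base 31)4L8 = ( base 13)2085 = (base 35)3nn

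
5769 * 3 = 17307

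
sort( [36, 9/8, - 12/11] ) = [ - 12/11, 9/8, 36 ] 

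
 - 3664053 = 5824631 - 9488684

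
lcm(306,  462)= 23562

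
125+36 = 161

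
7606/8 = 3803/4=950.75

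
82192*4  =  328768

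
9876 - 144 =9732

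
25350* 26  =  659100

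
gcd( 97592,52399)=1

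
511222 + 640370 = 1151592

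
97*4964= 481508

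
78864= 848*93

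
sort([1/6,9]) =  [1/6,9] 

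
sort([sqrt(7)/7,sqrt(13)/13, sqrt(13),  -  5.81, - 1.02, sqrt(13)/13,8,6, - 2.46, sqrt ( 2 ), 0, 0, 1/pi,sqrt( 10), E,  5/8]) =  [- 5.81,-2.46, - 1.02, 0, 0,sqrt( 13)/13, sqrt( 13)/13  ,  1/pi,sqrt( 7 ) /7, 5/8,  sqrt(2), E,sqrt( 10 ), sqrt( 13 ), 6, 8]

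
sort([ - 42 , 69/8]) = [ - 42,69/8]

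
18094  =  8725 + 9369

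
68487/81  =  22829/27=   845.52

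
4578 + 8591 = 13169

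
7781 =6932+849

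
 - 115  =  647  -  762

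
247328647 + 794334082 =1041662729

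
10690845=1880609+8810236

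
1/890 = 1/890 = 0.00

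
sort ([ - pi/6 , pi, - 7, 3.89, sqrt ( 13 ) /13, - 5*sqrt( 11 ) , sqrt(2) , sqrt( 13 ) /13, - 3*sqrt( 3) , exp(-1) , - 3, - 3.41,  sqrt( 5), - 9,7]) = [ - 5*sqrt(11), - 9, - 7, - 3*sqrt( 3 ),-3.41, - 3 , - pi/6, sqrt(13 ) /13, sqrt ( 13)/13,exp (-1),sqrt(2 ),sqrt( 5),pi , 3.89, 7 ]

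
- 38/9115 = -38/9115 =-  0.00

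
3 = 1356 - 1353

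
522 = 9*58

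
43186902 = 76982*561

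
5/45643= 5/45643 = 0.00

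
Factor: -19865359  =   - 59^1*109^1* 3089^1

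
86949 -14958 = 71991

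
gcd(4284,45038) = 14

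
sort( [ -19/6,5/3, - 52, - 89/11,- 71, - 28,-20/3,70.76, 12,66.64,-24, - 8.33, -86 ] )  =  [ - 86,  -  71,-52, - 28, - 24, - 8.33, -89/11, - 20/3, - 19/6,5/3,12  ,  66.64,70.76] 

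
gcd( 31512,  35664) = 24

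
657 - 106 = 551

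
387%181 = 25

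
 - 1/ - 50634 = 1/50634=0.00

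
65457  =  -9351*( - 7) 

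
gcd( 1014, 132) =6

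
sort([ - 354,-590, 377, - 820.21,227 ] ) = [ - 820.21, - 590, -354, 227,377]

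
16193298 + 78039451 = 94232749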